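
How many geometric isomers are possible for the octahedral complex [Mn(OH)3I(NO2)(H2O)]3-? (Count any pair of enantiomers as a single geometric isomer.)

4

Working through the distinct placements yields 4 geometric isomers: OH mer (3 arrangements); OH fac (chiral).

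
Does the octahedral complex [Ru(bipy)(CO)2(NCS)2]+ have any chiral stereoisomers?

An octahedron has six vertices in three trans pairs; every non-trans pair is cis.
Each bipy is bidentate and must span two cis positions.
There are 3 geometric isomers: CO trans, NCS cis; CO cis, NCS cis (chiral); CO cis, NCS trans.
One of these lacks any improper symmetry element and so occurs as an enantiomeric pair, giving 3 + 1 = 4 stereoisomers in total.

yes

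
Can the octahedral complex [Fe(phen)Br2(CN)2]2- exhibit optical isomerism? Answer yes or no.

yes

The six octahedral sites form three mutually perpendicular trans pairs.
Each phen is bidentate and must span two cis positions.
The distinct arrangements are (3 in all): Br trans, CN cis; Br cis, CN cis (chiral); Br cis, CN trans.
One of these lacks any improper symmetry element and so occurs as an enantiomeric pair, giving 3 + 1 = 4 stereoisomers in total.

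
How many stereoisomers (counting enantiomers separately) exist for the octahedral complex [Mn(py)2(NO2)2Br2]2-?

In an octahedral complex each vertex has one trans partner and four cis neighbours.
Working through the distinct placements yields 5 geometric isomers: py trans, NO2 trans, Br trans; py cis, NO2 cis, Br trans; py trans, NO2 cis, Br cis; py cis, NO2 cis, Br cis (chiral); py cis, NO2 trans, Br cis.
One of these lacks any improper symmetry element and so occurs as an enantiomeric pair, giving 5 + 1 = 6 stereoisomers in total.

6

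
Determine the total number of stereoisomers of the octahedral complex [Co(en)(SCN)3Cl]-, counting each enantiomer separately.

An octahedron has six vertices in three trans pairs; every non-trans pair is cis.
Each en is bidentate and must span two cis positions.
Systematic placement gives 2 geometric isomers: SCN fac; SCN mer.
Each arrangement has an internal mirror plane or centre of symmetry, so none is chiral.

2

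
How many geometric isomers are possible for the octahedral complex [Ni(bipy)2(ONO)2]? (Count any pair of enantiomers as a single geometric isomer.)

In an octahedral complex each vertex has one trans partner and four cis neighbours.
Each bipy is bidentate and must span two cis positions.
There are 2 geometric isomers: ONO trans; ONO cis (chiral).

2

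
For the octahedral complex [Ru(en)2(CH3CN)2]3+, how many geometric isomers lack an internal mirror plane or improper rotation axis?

1

Each en is bidentate and must span two cis positions.
The distinct arrangements are (2 in all): CH3CN trans; CH3CN cis (chiral).
One of these lacks any improper symmetry element and so occurs as an enantiomeric pair, giving 2 + 1 = 3 stereoisomers in total.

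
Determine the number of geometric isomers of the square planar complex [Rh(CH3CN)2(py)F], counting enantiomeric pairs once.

Working through the distinct placements yields 2 geometric isomers: CH3CN cis; CH3CN trans.

2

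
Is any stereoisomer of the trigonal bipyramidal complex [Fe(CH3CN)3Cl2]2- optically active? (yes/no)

A trigonal bipyramid has two axial and three equatorial sites, which are chemically inequivalent.
The distinct arrangements are (3 in all): Cl both equatorial; Cl one axial, one equatorial; Cl both axial.
Each arrangement has an internal mirror plane or centre of symmetry, so none is chiral.

no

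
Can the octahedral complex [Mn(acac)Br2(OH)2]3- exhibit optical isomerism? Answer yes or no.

yes

An octahedron has six vertices in three trans pairs; every non-trans pair is cis.
Each acac is bidentate and must span two cis positions.
The distinct arrangements are (3 in all): Br trans, OH cis; Br cis, OH cis (chiral); Br cis, OH trans.
One of these lacks any improper symmetry element and so occurs as an enantiomeric pair, giving 3 + 1 = 4 stereoisomers in total.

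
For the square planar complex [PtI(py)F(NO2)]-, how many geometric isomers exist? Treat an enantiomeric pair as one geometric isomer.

In a square planar complex each vertex has one trans partner and two cis neighbours.
Working through the distinct placements yields 3 geometric isomers: (F/NO2 trans, I/py trans); (F/py trans, I/NO2 trans); (F/I trans, NO2/py trans).

3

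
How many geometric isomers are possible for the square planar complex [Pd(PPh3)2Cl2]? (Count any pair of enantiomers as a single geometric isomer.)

In a square planar complex each vertex has one trans partner and two cis neighbours.
Systematic placement gives 2 geometric isomers: PPh3 cis; PPh3 trans.

2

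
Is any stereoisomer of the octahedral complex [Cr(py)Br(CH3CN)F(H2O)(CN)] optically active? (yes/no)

yes

An octahedron has six vertices in three trans pairs; every non-trans pair is cis.
Exhaustive case analysis gives 15 geometric isomers.
Of these, 15 lack any improper symmetry element and so occur as enantiomeric pairs, giving 15 + 15 = 30 stereoisomers in total.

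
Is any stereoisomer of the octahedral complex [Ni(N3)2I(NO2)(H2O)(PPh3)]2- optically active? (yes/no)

Systematic enumeration (placing each ligand type in turn and discarding arrangements equivalent by rotation or reflection) gives 9 geometric isomers.
Of these, 6 lack any improper symmetry element and so occur as enantiomeric pairs, giving 9 + 6 = 15 stereoisomers in total.

yes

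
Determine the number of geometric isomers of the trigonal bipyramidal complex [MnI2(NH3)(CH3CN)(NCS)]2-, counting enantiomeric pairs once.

7

In a trigonal bipyramid the two axial positions differ from the three equatorial ones.
Systematic enumeration (placing each ligand type in turn and discarding arrangements equivalent by rotation or reflection) gives 7 geometric isomers.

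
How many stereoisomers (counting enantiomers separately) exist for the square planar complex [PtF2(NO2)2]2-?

A square has two trans pairs of vertices; adjacent vertices are cis.
There are 2 geometric isomers: F cis; F trans.
Each arrangement has an internal mirror plane or centre of symmetry, so none is chiral.

2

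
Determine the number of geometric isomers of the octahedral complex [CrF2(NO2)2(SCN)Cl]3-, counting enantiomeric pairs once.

In an octahedral complex each vertex has one trans partner and four cis neighbours.
Systematic placement gives 6 geometric isomers: F cis, NO2 cis (3 arrangements, 2 chiral); F cis, NO2 trans; F trans, NO2 cis; F trans, NO2 trans.

6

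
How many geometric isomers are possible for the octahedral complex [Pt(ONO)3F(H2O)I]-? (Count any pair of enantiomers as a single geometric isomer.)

An octahedron has six vertices in three trans pairs; every non-trans pair is cis.
Working through the distinct placements yields 4 geometric isomers: ONO mer (3 arrangements); ONO fac (chiral).

4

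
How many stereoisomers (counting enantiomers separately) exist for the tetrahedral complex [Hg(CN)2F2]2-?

1

In a tetrahedral complex all four positions are equivalent and every pair of ligands is adjacent — there is no cis/trans distinction.
Only one geometric arrangement is possible.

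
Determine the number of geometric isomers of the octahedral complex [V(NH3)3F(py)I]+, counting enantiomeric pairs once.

There are 4 geometric isomers: NH3 mer (3 arrangements); NH3 fac (chiral).

4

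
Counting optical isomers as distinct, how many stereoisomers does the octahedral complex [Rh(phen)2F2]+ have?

The six octahedral sites form three mutually perpendicular trans pairs.
Each phen is bidentate and must span two cis positions.
There are 2 geometric isomers: F trans; F cis (chiral).
One of these lacks any improper symmetry element and so occurs as an enantiomeric pair, giving 2 + 1 = 3 stereoisomers in total.

3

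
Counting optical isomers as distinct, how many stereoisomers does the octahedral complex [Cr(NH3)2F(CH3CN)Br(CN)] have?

In an octahedral complex each vertex has one trans partner and four cis neighbours.
Exhaustive case analysis gives 9 geometric isomers.
Of these, 6 lack any improper symmetry element and so occur as enantiomeric pairs, giving 9 + 6 = 15 stereoisomers in total.

15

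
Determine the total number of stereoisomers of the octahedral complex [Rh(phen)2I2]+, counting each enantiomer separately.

The six octahedral sites form three mutually perpendicular trans pairs.
Each phen is bidentate and must span two cis positions.
Systematic placement gives 2 geometric isomers: I trans; I cis (chiral).
One of these lacks any improper symmetry element and so occurs as an enantiomeric pair, giving 2 + 1 = 3 stereoisomers in total.

3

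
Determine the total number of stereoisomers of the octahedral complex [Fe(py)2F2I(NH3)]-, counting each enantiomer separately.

8

Systematic placement gives 6 geometric isomers: py trans, F trans; py cis, F trans; py trans, F cis; py cis, F cis (3 arrangements, 2 chiral).
Of these, 2 lack any improper symmetry element and so occur as enantiomeric pairs, giving 6 + 2 = 8 stereoisomers in total.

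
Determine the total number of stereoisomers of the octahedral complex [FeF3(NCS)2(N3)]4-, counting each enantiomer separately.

3

An octahedron has six vertices in three trans pairs; every non-trans pair is cis.
Working through the distinct placements yields 3 geometric isomers: F mer, NCS trans; F mer, NCS cis; F fac, NCS cis.
Each arrangement has an internal mirror plane or centre of symmetry, so none is chiral.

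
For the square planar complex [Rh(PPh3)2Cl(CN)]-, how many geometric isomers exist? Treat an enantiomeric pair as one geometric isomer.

Systematic placement gives 2 geometric isomers: PPh3 cis; PPh3 trans.

2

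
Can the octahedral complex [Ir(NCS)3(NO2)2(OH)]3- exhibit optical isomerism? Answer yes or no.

The distinct arrangements are (3 in all): NCS mer, NO2 cis; NCS mer, NO2 trans; NCS fac, NO2 cis.
Each arrangement has an internal mirror plane or centre of symmetry, so none is chiral.

no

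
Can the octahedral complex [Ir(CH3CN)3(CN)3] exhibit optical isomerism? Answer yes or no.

no

The six octahedral sites form three mutually perpendicular trans pairs.
Working through the distinct placements yields 2 geometric isomers: CH3CN mer; CH3CN fac.
Each arrangement has an internal mirror plane or centre of symmetry, so none is chiral.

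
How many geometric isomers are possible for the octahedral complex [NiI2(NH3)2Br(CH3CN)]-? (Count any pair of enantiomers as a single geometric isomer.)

6

An octahedron has six vertices in three trans pairs; every non-trans pair is cis.
The distinct arrangements are (6 in all): I trans, NH3 trans; I cis, NH3 cis (3 arrangements, 2 chiral); I cis, NH3 trans; I trans, NH3 cis.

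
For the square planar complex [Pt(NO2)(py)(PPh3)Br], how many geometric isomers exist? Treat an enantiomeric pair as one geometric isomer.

3

There are 3 geometric isomers: (Br/PPh3 trans, NO2/py trans); (Br/py trans, NO2/PPh3 trans); (Br/NO2 trans, PPh3/py trans).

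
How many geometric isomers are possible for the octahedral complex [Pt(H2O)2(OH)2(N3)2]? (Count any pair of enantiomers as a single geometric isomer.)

There are 5 geometric isomers: H2O trans, OH trans, N3 trans; H2O trans, OH cis, N3 cis; H2O cis, OH trans, N3 cis; H2O cis, OH cis, N3 cis (chiral); H2O cis, OH cis, N3 trans.

5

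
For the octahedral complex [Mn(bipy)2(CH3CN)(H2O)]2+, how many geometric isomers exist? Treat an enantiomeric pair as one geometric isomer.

In an octahedral complex each vertex has one trans partner and four cis neighbours.
Each bipy is bidentate and must span two cis positions.
Systematic placement gives 2 geometric isomers: CH3CN and H2O mutually trans; CH3CN and H2O mutually cis (chiral).

2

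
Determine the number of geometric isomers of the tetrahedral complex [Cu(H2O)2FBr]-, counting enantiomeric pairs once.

1

All four vertices of a tetrahedron are equivalent and mutually adjacent, so cis/trans isomerism cannot arise.
Only one geometric arrangement is possible.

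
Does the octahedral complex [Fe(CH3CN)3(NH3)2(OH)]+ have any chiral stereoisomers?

no

An octahedron has six vertices in three trans pairs; every non-trans pair is cis.
Working through the distinct placements yields 3 geometric isomers: CH3CN mer, NH3 cis; CH3CN mer, NH3 trans; CH3CN fac, NH3 cis.
Each arrangement has an internal mirror plane or centre of symmetry, so none is chiral.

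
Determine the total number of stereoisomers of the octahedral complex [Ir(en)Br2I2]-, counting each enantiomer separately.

4

Each en is bidentate and must span two cis positions.
Working through the distinct placements yields 3 geometric isomers: Br trans, I cis; Br cis, I cis (chiral); Br cis, I trans.
One of these lacks any improper symmetry element and so occurs as an enantiomeric pair, giving 3 + 1 = 4 stereoisomers in total.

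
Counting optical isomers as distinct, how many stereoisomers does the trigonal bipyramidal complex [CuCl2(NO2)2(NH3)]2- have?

In a trigonal bipyramid the two axial positions differ from the three equatorial ones.
Placing the ligands in turn and identifying arrangements related by rotation or reflection leaves 5 distinct geometric isomers.
One of these lacks any improper symmetry element and so occurs as an enantiomeric pair, giving 5 + 1 = 6 stereoisomers in total.

6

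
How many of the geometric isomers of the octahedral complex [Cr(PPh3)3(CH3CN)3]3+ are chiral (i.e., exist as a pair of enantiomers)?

0

Working through the distinct placements yields 2 geometric isomers: PPh3 mer; PPh3 fac.
Each arrangement has an internal mirror plane or centre of symmetry, so none is chiral.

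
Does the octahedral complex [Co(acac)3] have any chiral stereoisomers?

In an octahedral complex each vertex has one trans partner and four cis neighbours.
Each acac is bidentate and must span two cis positions.
Only one geometric arrangement is possible; it has no improper symmetry element, so it exists as a pair of enantiomers (2 stereoisomers).

yes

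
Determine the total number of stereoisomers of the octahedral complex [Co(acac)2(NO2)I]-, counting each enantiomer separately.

3

In an octahedral complex each vertex has one trans partner and four cis neighbours.
Each acac is bidentate and must span two cis positions.
The distinct arrangements are (2 in all): NO2 and I mutually trans; NO2 and I mutually cis (chiral).
One of these lacks any improper symmetry element and so occurs as an enantiomeric pair, giving 2 + 1 = 3 stereoisomers in total.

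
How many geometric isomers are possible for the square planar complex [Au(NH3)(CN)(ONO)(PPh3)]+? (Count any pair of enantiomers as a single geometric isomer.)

3

In a square planar complex each vertex has one trans partner and two cis neighbours.
The distinct arrangements are (3 in all): (CN/ONO trans, NH3/PPh3 trans); (CN/PPh3 trans, NH3/ONO trans); (CN/NH3 trans, ONO/PPh3 trans).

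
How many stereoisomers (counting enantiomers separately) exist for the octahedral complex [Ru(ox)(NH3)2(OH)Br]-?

An octahedron has six vertices in three trans pairs; every non-trans pair is cis.
Each ox is bidentate and must span two cis positions.
Working through the distinct placements yields 4 geometric isomers: NH3 cis (3 arrangements, 2 chiral); NH3 trans.
Of these, 2 lack any improper symmetry element and so occur as enantiomeric pairs, giving 4 + 2 = 6 stereoisomers in total.

6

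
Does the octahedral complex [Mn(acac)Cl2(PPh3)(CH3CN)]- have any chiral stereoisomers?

yes

In an octahedral complex each vertex has one trans partner and four cis neighbours.
Each acac is bidentate and must span two cis positions.
There are 4 geometric isomers: Cl cis (3 arrangements, 2 chiral); Cl trans.
Of these, 2 lack any improper symmetry element and so occur as enantiomeric pairs, giving 4 + 2 = 6 stereoisomers in total.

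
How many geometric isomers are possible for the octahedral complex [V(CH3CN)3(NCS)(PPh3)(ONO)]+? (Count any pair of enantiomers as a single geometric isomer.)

4

An octahedron has six vertices in three trans pairs; every non-trans pair is cis.
Working through the distinct placements yields 4 geometric isomers: CH3CN mer (3 arrangements); CH3CN fac (chiral).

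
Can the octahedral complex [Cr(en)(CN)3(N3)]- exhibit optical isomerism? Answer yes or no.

The six octahedral sites form three mutually perpendicular trans pairs.
Each en is bidentate and must span two cis positions.
There are 2 geometric isomers: CN mer; CN fac.
Each arrangement has an internal mirror plane or centre of symmetry, so none is chiral.

no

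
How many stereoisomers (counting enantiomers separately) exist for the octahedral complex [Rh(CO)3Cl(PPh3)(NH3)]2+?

In an octahedral complex each vertex has one trans partner and four cis neighbours.
Systematic placement gives 4 geometric isomers: CO mer (3 arrangements); CO fac (chiral).
One of these lacks any improper symmetry element and so occurs as an enantiomeric pair, giving 4 + 1 = 5 stereoisomers in total.

5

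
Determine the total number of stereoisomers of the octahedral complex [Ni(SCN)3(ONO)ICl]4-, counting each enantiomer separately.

5

The six octahedral sites form three mutually perpendicular trans pairs.
There are 4 geometric isomers: SCN mer (3 arrangements); SCN fac (chiral).
One of these lacks any improper symmetry element and so occurs as an enantiomeric pair, giving 4 + 1 = 5 stereoisomers in total.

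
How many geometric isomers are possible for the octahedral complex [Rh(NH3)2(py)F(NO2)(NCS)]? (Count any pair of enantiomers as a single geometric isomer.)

9

The six octahedral sites form three mutually perpendicular trans pairs.
Systematic enumeration (placing each ligand type in turn and discarding arrangements equivalent by rotation or reflection) gives 9 geometric isomers.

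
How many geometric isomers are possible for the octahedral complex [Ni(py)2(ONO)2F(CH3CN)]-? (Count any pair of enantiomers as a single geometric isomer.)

An octahedron has six vertices in three trans pairs; every non-trans pair is cis.
Systematic placement gives 6 geometric isomers: py trans, ONO trans; py cis, ONO cis (3 arrangements, 2 chiral); py trans, ONO cis; py cis, ONO trans.

6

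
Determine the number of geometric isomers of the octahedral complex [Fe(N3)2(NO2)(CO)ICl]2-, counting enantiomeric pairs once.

9

Exhaustive case analysis gives 9 geometric isomers.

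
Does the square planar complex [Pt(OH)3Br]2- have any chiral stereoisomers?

no

A square has two trans pairs of vertices; adjacent vertices are cis.
Only one geometric arrangement is possible.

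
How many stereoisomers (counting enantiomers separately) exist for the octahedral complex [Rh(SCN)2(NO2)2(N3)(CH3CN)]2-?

In an octahedral complex each vertex has one trans partner and four cis neighbours.
Working through the distinct placements yields 6 geometric isomers: SCN trans, NO2 trans; SCN cis, NO2 cis (3 arrangements, 2 chiral); SCN trans, NO2 cis; SCN cis, NO2 trans.
Of these, 2 lack any improper symmetry element and so occur as enantiomeric pairs, giving 6 + 2 = 8 stereoisomers in total.

8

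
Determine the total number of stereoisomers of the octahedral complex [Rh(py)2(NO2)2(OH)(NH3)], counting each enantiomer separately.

In an octahedral complex each vertex has one trans partner and four cis neighbours.
The distinct arrangements are (6 in all): py trans, NO2 cis; py cis, NO2 cis (3 arrangements, 2 chiral); py trans, NO2 trans; py cis, NO2 trans.
Of these, 2 lack any improper symmetry element and so occur as enantiomeric pairs, giving 6 + 2 = 8 stereoisomers in total.

8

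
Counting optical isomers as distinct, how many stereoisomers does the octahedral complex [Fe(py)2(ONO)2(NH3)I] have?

8

An octahedron has six vertices in three trans pairs; every non-trans pair is cis.
Working through the distinct placements yields 6 geometric isomers: py trans, ONO trans; py cis, ONO cis (3 arrangements, 2 chiral); py trans, ONO cis; py cis, ONO trans.
Of these, 2 lack any improper symmetry element and so occur as enantiomeric pairs, giving 6 + 2 = 8 stereoisomers in total.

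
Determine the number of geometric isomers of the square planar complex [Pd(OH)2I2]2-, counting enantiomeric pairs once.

In a square planar complex each vertex has one trans partner and two cis neighbours.
Working through the distinct placements yields 2 geometric isomers: OH cis; OH trans.

2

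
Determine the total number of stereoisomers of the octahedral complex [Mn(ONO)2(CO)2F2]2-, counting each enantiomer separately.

6

There are 5 geometric isomers: ONO trans, CO trans, F trans; ONO cis, CO trans, F cis; ONO trans, CO cis, F cis; ONO cis, CO cis, F cis (chiral); ONO cis, CO cis, F trans.
One of these lacks any improper symmetry element and so occurs as an enantiomeric pair, giving 5 + 1 = 6 stereoisomers in total.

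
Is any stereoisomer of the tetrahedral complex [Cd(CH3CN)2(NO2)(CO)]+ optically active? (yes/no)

In a tetrahedral complex all four positions are equivalent and every pair of ligands is adjacent — there is no cis/trans distinction.
Only one geometric arrangement is possible.

no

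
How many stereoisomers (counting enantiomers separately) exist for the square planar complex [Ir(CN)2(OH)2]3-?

A square has two trans pairs of vertices; adjacent vertices are cis.
There are 2 geometric isomers: CN cis; CN trans.
Each arrangement has an internal mirror plane or centre of symmetry, so none is chiral.

2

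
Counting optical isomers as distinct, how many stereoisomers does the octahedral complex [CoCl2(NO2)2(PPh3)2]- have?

6

The distinct arrangements are (5 in all): Cl trans, NO2 trans, PPh3 trans; Cl trans, NO2 cis, PPh3 cis; Cl cis, NO2 cis, PPh3 trans; Cl cis, NO2 cis, PPh3 cis (chiral); Cl cis, NO2 trans, PPh3 cis.
One of these lacks any improper symmetry element and so occurs as an enantiomeric pair, giving 5 + 1 = 6 stereoisomers in total.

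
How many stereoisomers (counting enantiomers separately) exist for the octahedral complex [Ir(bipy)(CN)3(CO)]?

The six octahedral sites form three mutually perpendicular trans pairs.
Each bipy is bidentate and must span two cis positions.
Working through the distinct placements yields 2 geometric isomers: CN mer; CN fac.
Each arrangement has an internal mirror plane or centre of symmetry, so none is chiral.

2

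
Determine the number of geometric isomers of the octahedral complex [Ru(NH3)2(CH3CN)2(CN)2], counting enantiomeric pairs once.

An octahedron has six vertices in three trans pairs; every non-trans pair is cis.
Working through the distinct placements yields 5 geometric isomers: NH3 trans, CH3CN trans, CN trans; NH3 cis, CH3CN trans, CN cis; NH3 trans, CH3CN cis, CN cis; NH3 cis, CH3CN cis, CN cis (chiral); NH3 cis, CH3CN cis, CN trans.

5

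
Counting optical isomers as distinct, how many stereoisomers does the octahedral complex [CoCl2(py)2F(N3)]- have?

Working through the distinct placements yields 6 geometric isomers: Cl trans, py trans; Cl trans, py cis; Cl cis, py trans; Cl cis, py cis (3 arrangements, 2 chiral).
Of these, 2 lack any improper symmetry element and so occur as enantiomeric pairs, giving 6 + 2 = 8 stereoisomers in total.

8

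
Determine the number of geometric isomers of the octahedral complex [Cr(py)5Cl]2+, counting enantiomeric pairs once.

1

Only one geometric arrangement is possible.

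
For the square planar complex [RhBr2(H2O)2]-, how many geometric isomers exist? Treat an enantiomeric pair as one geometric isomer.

2

In a square planar complex each vertex has one trans partner and two cis neighbours.
There are 2 geometric isomers: Br cis; Br trans.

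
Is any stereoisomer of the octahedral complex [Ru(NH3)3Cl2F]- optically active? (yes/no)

no

An octahedron has six vertices in three trans pairs; every non-trans pair is cis.
Working through the distinct placements yields 3 geometric isomers: NH3 mer, Cl trans; NH3 mer, Cl cis; NH3 fac, Cl cis.
Each arrangement has an internal mirror plane or centre of symmetry, so none is chiral.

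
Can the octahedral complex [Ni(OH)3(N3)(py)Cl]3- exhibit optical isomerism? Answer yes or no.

In an octahedral complex each vertex has one trans partner and four cis neighbours.
There are 4 geometric isomers: OH mer (3 arrangements); OH fac (chiral).
One of these lacks any improper symmetry element and so occurs as an enantiomeric pair, giving 4 + 1 = 5 stereoisomers in total.

yes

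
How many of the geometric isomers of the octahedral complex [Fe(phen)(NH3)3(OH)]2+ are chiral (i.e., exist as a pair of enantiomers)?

An octahedron has six vertices in three trans pairs; every non-trans pair is cis.
Each phen is bidentate and must span two cis positions.
Systematic placement gives 2 geometric isomers: NH3 mer; NH3 fac.
Each arrangement has an internal mirror plane or centre of symmetry, so none is chiral.

0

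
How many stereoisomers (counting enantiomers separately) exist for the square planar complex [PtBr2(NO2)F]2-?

2

Working through the distinct placements yields 2 geometric isomers: Br cis; Br trans.
Each arrangement has an internal mirror plane or centre of symmetry, so none is chiral.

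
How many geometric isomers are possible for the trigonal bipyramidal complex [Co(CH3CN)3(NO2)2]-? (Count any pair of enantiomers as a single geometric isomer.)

In a trigonal bipyramid the two axial positions differ from the three equatorial ones.
Systematic placement gives 3 geometric isomers: NO2 both equatorial; NO2 one axial, one equatorial; NO2 both axial.

3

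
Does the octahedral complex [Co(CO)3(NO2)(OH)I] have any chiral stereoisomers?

An octahedron has six vertices in three trans pairs; every non-trans pair is cis.
Working through the distinct placements yields 4 geometric isomers: CO mer (3 arrangements); CO fac (chiral).
One of these lacks any improper symmetry element and so occurs as an enantiomeric pair, giving 4 + 1 = 5 stereoisomers in total.

yes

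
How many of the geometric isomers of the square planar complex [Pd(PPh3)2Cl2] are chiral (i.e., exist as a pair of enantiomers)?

0

In a square planar complex each vertex has one trans partner and two cis neighbours.
Systematic placement gives 2 geometric isomers: PPh3 cis; PPh3 trans.
Each arrangement has an internal mirror plane or centre of symmetry, so none is chiral.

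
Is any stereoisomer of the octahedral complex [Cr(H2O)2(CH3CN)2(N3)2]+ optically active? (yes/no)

In an octahedral complex each vertex has one trans partner and four cis neighbours.
Systematic placement gives 5 geometric isomers: H2O trans, CH3CN trans, N3 trans; H2O cis, CH3CN trans, N3 cis; H2O cis, CH3CN cis, N3 trans; H2O cis, CH3CN cis, N3 cis (chiral); H2O trans, CH3CN cis, N3 cis.
One of these lacks any improper symmetry element and so occurs as an enantiomeric pair, giving 5 + 1 = 6 stereoisomers in total.

yes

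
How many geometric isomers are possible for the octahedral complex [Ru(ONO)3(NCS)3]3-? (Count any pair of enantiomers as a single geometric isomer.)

The six octahedral sites form three mutually perpendicular trans pairs.
Working through the distinct placements yields 2 geometric isomers: ONO mer; ONO fac.

2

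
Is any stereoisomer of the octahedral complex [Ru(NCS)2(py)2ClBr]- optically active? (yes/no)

yes

The six octahedral sites form three mutually perpendicular trans pairs.
Systematic placement gives 6 geometric isomers: NCS trans, py trans; NCS cis, py cis (3 arrangements, 2 chiral); NCS cis, py trans; NCS trans, py cis.
Of these, 2 lack any improper symmetry element and so occur as enantiomeric pairs, giving 6 + 2 = 8 stereoisomers in total.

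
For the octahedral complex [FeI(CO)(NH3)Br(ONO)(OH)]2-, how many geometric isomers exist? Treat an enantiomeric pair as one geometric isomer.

15

In an octahedral complex each vertex has one trans partner and four cis neighbours.
Exhaustive case analysis gives 15 geometric isomers.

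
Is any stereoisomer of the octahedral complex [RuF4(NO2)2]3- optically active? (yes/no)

no

An octahedron has six vertices in three trans pairs; every non-trans pair is cis.
The distinct arrangements are (2 in all): NO2 trans; NO2 cis.
Each arrangement has an internal mirror plane or centre of symmetry, so none is chiral.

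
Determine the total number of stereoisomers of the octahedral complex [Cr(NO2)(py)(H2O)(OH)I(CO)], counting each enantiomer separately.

An octahedron has six vertices in three trans pairs; every non-trans pair is cis.
Systematic enumeration (placing each ligand type in turn and discarding arrangements equivalent by rotation or reflection) gives 15 geometric isomers.
Of these, 15 lack any improper symmetry element and so occur as enantiomeric pairs, giving 15 + 15 = 30 stereoisomers in total.

30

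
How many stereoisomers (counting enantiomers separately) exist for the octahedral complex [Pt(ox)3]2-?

2

In an octahedral complex each vertex has one trans partner and four cis neighbours.
Each ox is bidentate and must span two cis positions.
Only one geometric arrangement is possible; it has no improper symmetry element, so it exists as a pair of enantiomers (2 stereoisomers).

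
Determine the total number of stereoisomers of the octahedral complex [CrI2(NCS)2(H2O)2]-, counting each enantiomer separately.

6

An octahedron has six vertices in three trans pairs; every non-trans pair is cis.
Working through the distinct placements yields 5 geometric isomers: I trans, NCS trans, H2O trans; I cis, NCS cis, H2O trans; I cis, NCS trans, H2O cis; I cis, NCS cis, H2O cis (chiral); I trans, NCS cis, H2O cis.
One of these lacks any improper symmetry element and so occurs as an enantiomeric pair, giving 5 + 1 = 6 stereoisomers in total.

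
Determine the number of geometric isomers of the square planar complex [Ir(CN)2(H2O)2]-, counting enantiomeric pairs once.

2

A square has two trans pairs of vertices; adjacent vertices are cis.
Systematic placement gives 2 geometric isomers: CN cis; CN trans.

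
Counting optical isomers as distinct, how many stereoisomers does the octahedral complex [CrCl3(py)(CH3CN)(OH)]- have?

The six octahedral sites form three mutually perpendicular trans pairs.
Systematic placement gives 4 geometric isomers: Cl mer (3 arrangements); Cl fac (chiral).
One of these lacks any improper symmetry element and so occurs as an enantiomeric pair, giving 4 + 1 = 5 stereoisomers in total.

5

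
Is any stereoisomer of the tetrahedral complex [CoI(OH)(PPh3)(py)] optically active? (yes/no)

All four vertices of a tetrahedron are equivalent and mutually adjacent, so cis/trans isomerism cannot arise.
Only one geometric arrangement is possible; it has no improper symmetry element, so it exists as a pair of enantiomers (2 stereoisomers).

yes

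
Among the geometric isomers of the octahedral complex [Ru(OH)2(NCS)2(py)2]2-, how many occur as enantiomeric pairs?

There are 5 geometric isomers: OH trans, NCS trans, py trans; OH cis, NCS trans, py cis; OH cis, NCS cis, py trans; OH cis, NCS cis, py cis (chiral); OH trans, NCS cis, py cis.
One of these lacks any improper symmetry element and so occurs as an enantiomeric pair, giving 5 + 1 = 6 stereoisomers in total.

1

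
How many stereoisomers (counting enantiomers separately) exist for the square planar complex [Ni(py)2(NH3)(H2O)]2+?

In a square planar complex each vertex has one trans partner and two cis neighbours.
The distinct arrangements are (2 in all): py cis; py trans.
Each arrangement has an internal mirror plane or centre of symmetry, so none is chiral.

2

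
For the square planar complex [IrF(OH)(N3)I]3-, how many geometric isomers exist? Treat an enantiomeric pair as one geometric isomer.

In a square planar complex each vertex has one trans partner and two cis neighbours.
Systematic placement gives 3 geometric isomers: (F/N3 trans, I/OH trans); (F/OH trans, I/N3 trans); (F/I trans, N3/OH trans).

3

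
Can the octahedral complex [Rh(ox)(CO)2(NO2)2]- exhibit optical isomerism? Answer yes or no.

yes

Each ox is bidentate and must span two cis positions.
Working through the distinct placements yields 3 geometric isomers: CO trans, NO2 cis; CO cis, NO2 cis (chiral); CO cis, NO2 trans.
One of these lacks any improper symmetry element and so occurs as an enantiomeric pair, giving 3 + 1 = 4 stereoisomers in total.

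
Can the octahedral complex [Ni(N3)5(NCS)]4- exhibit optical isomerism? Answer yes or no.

The six octahedral sites form three mutually perpendicular trans pairs.
Only one geometric arrangement is possible.

no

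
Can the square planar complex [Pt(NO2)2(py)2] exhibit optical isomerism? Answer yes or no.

In a square planar complex each vertex has one trans partner and two cis neighbours.
The distinct arrangements are (2 in all): NO2 cis; NO2 trans.
Each arrangement has an internal mirror plane or centre of symmetry, so none is chiral.

no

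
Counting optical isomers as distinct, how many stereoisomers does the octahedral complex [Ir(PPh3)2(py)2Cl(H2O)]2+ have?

8

The six octahedral sites form three mutually perpendicular trans pairs.
Working through the distinct placements yields 6 geometric isomers: PPh3 trans, py trans; PPh3 cis, py cis (3 arrangements, 2 chiral); PPh3 cis, py trans; PPh3 trans, py cis.
Of these, 2 lack any improper symmetry element and so occur as enantiomeric pairs, giving 6 + 2 = 8 stereoisomers in total.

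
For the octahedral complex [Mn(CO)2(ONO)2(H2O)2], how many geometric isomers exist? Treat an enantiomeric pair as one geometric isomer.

5

An octahedron has six vertices in three trans pairs; every non-trans pair is cis.
Systematic placement gives 5 geometric isomers: CO trans, ONO trans, H2O trans; CO trans, ONO cis, H2O cis; CO cis, ONO trans, H2O cis; CO cis, ONO cis, H2O cis (chiral); CO cis, ONO cis, H2O trans.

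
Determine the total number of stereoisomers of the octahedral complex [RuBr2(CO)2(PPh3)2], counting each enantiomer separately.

In an octahedral complex each vertex has one trans partner and four cis neighbours.
The distinct arrangements are (5 in all): Br trans, CO trans, PPh3 trans; Br trans, CO cis, PPh3 cis; Br cis, CO cis, PPh3 trans; Br cis, CO cis, PPh3 cis (chiral); Br cis, CO trans, PPh3 cis.
One of these lacks any improper symmetry element and so occurs as an enantiomeric pair, giving 5 + 1 = 6 stereoisomers in total.

6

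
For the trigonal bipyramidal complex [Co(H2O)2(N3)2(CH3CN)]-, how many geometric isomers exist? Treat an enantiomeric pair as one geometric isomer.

5

A trigonal bipyramid has two axial and three equatorial sites, which are chemically inequivalent.
Systematic enumeration (placing each ligand type in turn and discarding arrangements equivalent by rotation or reflection) gives 5 geometric isomers.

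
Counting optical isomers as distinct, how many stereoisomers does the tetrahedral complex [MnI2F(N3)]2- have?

All four vertices of a tetrahedron are equivalent and mutually adjacent, so cis/trans isomerism cannot arise.
Only one geometric arrangement is possible.

1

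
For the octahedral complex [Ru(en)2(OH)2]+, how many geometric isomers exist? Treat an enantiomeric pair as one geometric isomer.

2

The six octahedral sites form three mutually perpendicular trans pairs.
Each en is bidentate and must span two cis positions.
The distinct arrangements are (2 in all): OH trans; OH cis (chiral).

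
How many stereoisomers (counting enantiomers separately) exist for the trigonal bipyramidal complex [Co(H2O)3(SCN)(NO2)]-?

In a trigonal bipyramid the two axial positions differ from the three equatorial ones.
Working through the distinct placements yields 4 geometric isomers: SCN equatorial, NO2 equatorial; SCN equatorial, NO2 axial; SCN axial, NO2 equatorial; SCN axial, NO2 axial.
Each arrangement has an internal mirror plane or centre of symmetry, so none is chiral.

4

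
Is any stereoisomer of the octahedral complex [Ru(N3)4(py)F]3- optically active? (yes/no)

no

The six octahedral sites form three mutually perpendicular trans pairs.
The distinct arrangements are (2 in all): py and F mutually cis; py and F mutually trans.
Each arrangement has an internal mirror plane or centre of symmetry, so none is chiral.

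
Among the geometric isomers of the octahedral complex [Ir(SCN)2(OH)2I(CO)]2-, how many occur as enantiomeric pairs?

In an octahedral complex each vertex has one trans partner and four cis neighbours.
There are 6 geometric isomers: SCN trans, OH trans; SCN cis, OH cis (3 arrangements, 2 chiral); SCN trans, OH cis; SCN cis, OH trans.
Of these, 2 lack any improper symmetry element and so occur as enantiomeric pairs, giving 6 + 2 = 8 stereoisomers in total.

2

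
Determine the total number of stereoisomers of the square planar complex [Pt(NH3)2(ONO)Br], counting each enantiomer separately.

2

In a square planar complex each vertex has one trans partner and two cis neighbours.
There are 2 geometric isomers: NH3 cis; NH3 trans.
Each arrangement has an internal mirror plane or centre of symmetry, so none is chiral.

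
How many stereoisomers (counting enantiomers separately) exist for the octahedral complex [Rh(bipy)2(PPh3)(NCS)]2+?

3

An octahedron has six vertices in three trans pairs; every non-trans pair is cis.
Each bipy is bidentate and must span two cis positions.
The distinct arrangements are (2 in all): PPh3 and NCS mutually trans; PPh3 and NCS mutually cis (chiral).
One of these lacks any improper symmetry element and so occurs as an enantiomeric pair, giving 2 + 1 = 3 stereoisomers in total.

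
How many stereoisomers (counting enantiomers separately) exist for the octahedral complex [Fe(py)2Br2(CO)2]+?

6

In an octahedral complex each vertex has one trans partner and four cis neighbours.
Working through the distinct placements yields 5 geometric isomers: py trans, Br trans, CO trans; py cis, Br trans, CO cis; py trans, Br cis, CO cis; py cis, Br cis, CO cis (chiral); py cis, Br cis, CO trans.
One of these lacks any improper symmetry element and so occurs as an enantiomeric pair, giving 5 + 1 = 6 stereoisomers in total.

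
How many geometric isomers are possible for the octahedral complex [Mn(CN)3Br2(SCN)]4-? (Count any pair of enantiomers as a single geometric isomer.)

3

In an octahedral complex each vertex has one trans partner and four cis neighbours.
Systematic placement gives 3 geometric isomers: CN mer, Br trans; CN fac, Br cis; CN mer, Br cis.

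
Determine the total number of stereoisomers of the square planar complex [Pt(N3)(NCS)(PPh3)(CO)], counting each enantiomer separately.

3

A square has two trans pairs of vertices; adjacent vertices are cis.
There are 3 geometric isomers: (CO/NCS trans, N3/PPh3 trans); (CO/PPh3 trans, N3/NCS trans); (CO/N3 trans, NCS/PPh3 trans).
Each arrangement has an internal mirror plane or centre of symmetry, so none is chiral.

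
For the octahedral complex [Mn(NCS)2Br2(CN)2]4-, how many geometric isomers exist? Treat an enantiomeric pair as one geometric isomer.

5

In an octahedral complex each vertex has one trans partner and four cis neighbours.
There are 5 geometric isomers: NCS trans, Br trans, CN trans; NCS cis, Br trans, CN cis; NCS trans, Br cis, CN cis; NCS cis, Br cis, CN cis (chiral); NCS cis, Br cis, CN trans.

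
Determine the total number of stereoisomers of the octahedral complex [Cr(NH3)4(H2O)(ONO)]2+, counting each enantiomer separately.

2

In an octahedral complex each vertex has one trans partner and four cis neighbours.
Working through the distinct placements yields 2 geometric isomers: H2O and ONO mutually cis; H2O and ONO mutually trans.
Each arrangement has an internal mirror plane or centre of symmetry, so none is chiral.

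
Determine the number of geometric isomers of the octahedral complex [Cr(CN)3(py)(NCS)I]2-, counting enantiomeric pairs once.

4

The six octahedral sites form three mutually perpendicular trans pairs.
Working through the distinct placements yields 4 geometric isomers: CN mer (3 arrangements); CN fac (chiral).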